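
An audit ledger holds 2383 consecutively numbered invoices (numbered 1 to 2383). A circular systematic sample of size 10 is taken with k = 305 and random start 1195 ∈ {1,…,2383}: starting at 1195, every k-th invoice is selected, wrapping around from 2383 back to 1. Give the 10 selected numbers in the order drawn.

Selection 1: 1195
Selection 2: 1195 + 305 = 1500
Selection 3: 1500 + 305 = 1805
Selection 4: 1805 + 305 = 2110
Selection 5: 2110 + 305 = 2415 → 2415 − 2383 = 32
Selection 6: 32 + 305 = 337
Selection 7: 337 + 305 = 642
Selection 8: 642 + 305 = 947
Selection 9: 947 + 305 = 1252
Selection 10: 1252 + 305 = 1557

1195, 1500, 1805, 2110, 32, 337, 642, 947, 1252, 1557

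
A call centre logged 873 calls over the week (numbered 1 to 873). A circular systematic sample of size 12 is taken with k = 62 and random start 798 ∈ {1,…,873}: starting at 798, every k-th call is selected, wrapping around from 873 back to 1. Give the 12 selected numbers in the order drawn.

798, 860, 49, 111, 173, 235, 297, 359, 421, 483, 545, 607

Selection 1: 798
Selection 2: 798 + 62 = 860
Selection 3: 860 + 62 = 922 → 922 − 873 = 49
Selection 4: 49 + 62 = 111
Selection 5: 111 + 62 = 173
Selection 6: 173 + 62 = 235
Selection 7: 235 + 62 = 297
Selection 8: 297 + 62 = 359
Selection 9: 359 + 62 = 421
Selection 10: 421 + 62 = 483
Selection 11: 483 + 62 = 545
Selection 12: 545 + 62 = 607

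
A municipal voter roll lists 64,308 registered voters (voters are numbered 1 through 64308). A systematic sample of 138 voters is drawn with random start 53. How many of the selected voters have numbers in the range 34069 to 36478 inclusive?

k = 64308/138 = 466
First selection ≥ 34069: 53 + ⌈(34069−53)/466⌉·466 = 53 + 73×466 = 34071
Last selection ≤ 36478: 53 + ⌊(36478−53)/466⌋·466 = 53 + 78×466 = 36401
Count = 78 − 73 + 1 = 6

6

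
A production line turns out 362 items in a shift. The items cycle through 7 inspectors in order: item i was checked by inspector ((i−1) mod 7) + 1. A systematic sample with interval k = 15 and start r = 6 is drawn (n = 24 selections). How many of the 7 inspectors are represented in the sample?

Consecutive selections differ by k = 15, so their inspector numbers differ by 15 mod 7 = 1.
gcd(15, 7) = 1, so the sample visits 7/1 = 7 distinct residues mod 7.
Start 6 is inspector 6; the inspectors hit are 1, 2, 3, 4, 5, 6, 7.

7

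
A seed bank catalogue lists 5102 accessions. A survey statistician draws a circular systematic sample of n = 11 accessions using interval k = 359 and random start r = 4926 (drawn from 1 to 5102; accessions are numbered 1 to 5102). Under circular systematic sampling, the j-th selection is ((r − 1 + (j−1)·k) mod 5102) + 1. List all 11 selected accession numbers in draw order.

Selection 1: 4926
Selection 2: 4926 + 359 = 5285 → 5285 − 5102 = 183
Selection 3: 183 + 359 = 542
Selection 4: 542 + 359 = 901
Selection 5: 901 + 359 = 1260
Selection 6: 1260 + 359 = 1619
Selection 7: 1619 + 359 = 1978
Selection 8: 1978 + 359 = 2337
Selection 9: 2337 + 359 = 2696
Selection 10: 2696 + 359 = 3055
Selection 11: 3055 + 359 = 3414

4926, 183, 542, 901, 1260, 1619, 1978, 2337, 2696, 3055, 3414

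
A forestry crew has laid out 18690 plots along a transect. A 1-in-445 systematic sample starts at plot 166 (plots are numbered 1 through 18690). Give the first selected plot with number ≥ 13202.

k = 445
Steps past start: ⌈(13202 − 166)/445⌉ = ⌈13036/445⌉ = 30
Selected plot: 166 + 30×445 = 13516

13516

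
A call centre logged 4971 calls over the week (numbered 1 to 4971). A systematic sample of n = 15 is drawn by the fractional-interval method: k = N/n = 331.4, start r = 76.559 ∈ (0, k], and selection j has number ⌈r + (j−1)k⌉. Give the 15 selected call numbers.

j=1: r + 0k = 76.559 → ⌈·⌉ = 77
j=2: r + 1k = 407.959 → ⌈·⌉ = 408
j=3: r + 2k = 739.359 → ⌈·⌉ = 740
j=4: r + 3k = 1070.759 → ⌈·⌉ = 1071
j=5: r + 4k = 1402.159 → ⌈·⌉ = 1403
j=6: r + 5k = 1733.559 → ⌈·⌉ = 1734
j=7: r + 6k = 2064.959 → ⌈·⌉ = 2065
j=8: r + 7k = 2396.359 → ⌈·⌉ = 2397
j=9: r + 8k = 2727.759 → ⌈·⌉ = 2728
j=10: r + 9k = 3059.159 → ⌈·⌉ = 3060
j=11: r + 10k = 3390.559 → ⌈·⌉ = 3391
j=12: r + 11k = 3721.959 → ⌈·⌉ = 3722
j=13: r + 12k = 4053.359 → ⌈·⌉ = 4054
j=14: r + 13k = 4384.759 → ⌈·⌉ = 4385
j=15: r + 14k = 4716.159 → ⌈·⌉ = 4717

77, 408, 740, 1071, 1403, 1734, 2065, 2397, 2728, 3060, 3391, 3722, 4054, 4385, 4717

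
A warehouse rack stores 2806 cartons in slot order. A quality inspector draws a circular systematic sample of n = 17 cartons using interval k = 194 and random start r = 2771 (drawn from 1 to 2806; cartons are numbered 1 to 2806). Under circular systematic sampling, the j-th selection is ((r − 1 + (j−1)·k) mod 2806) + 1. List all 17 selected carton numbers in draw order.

2771, 159, 353, 547, 741, 935, 1129, 1323, 1517, 1711, 1905, 2099, 2293, 2487, 2681, 69, 263

Selection 1: 2771
Selection 2: 2771 + 194 = 2965 → 2965 − 2806 = 159
Selection 3: 159 + 194 = 353
Selection 4: 353 + 194 = 547
Selection 5: 547 + 194 = 741
Selection 6: 741 + 194 = 935
Selection 7: 935 + 194 = 1129
Selection 8: 1129 + 194 = 1323
Selection 9: 1323 + 194 = 1517
Selection 10: 1517 + 194 = 1711
Selection 11: 1711 + 194 = 1905
Selection 12: 1905 + 194 = 2099
Selection 13: 2099 + 194 = 2293
Selection 14: 2293 + 194 = 2487
Selection 15: 2487 + 194 = 2681
Selection 16: 2681 + 194 = 2875 → 2875 − 2806 = 69
Selection 17: 69 + 194 = 263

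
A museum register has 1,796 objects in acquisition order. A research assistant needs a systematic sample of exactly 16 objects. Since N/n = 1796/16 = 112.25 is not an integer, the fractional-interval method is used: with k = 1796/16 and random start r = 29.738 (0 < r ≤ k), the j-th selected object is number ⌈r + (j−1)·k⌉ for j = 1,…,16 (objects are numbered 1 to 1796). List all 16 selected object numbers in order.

30, 142, 255, 367, 479, 591, 704, 816, 928, 1040, 1153, 1265, 1377, 1489, 1602, 1714

j=1: r + 0k = 29.738 → ⌈·⌉ = 30
j=2: r + 1k = 141.988 → ⌈·⌉ = 142
j=3: r + 2k = 254.238 → ⌈·⌉ = 255
j=4: r + 3k = 366.488 → ⌈·⌉ = 367
j=5: r + 4k = 478.738 → ⌈·⌉ = 479
j=6: r + 5k = 590.988 → ⌈·⌉ = 591
j=7: r + 6k = 703.238 → ⌈·⌉ = 704
j=8: r + 7k = 815.488 → ⌈·⌉ = 816
j=9: r + 8k = 927.738 → ⌈·⌉ = 928
j=10: r + 9k = 1039.988 → ⌈·⌉ = 1040
j=11: r + 10k = 1152.238 → ⌈·⌉ = 1153
j=12: r + 11k = 1264.488 → ⌈·⌉ = 1265
j=13: r + 12k = 1376.738 → ⌈·⌉ = 1377
j=14: r + 13k = 1488.988 → ⌈·⌉ = 1489
j=15: r + 14k = 1601.238 → ⌈·⌉ = 1602
j=16: r + 15k = 1713.488 → ⌈·⌉ = 1714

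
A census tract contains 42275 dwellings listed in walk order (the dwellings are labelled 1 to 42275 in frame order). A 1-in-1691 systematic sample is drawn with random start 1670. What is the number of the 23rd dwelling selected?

k = 1691
23rd selection = r + (23−1)·k = 1670 + 22×1691 = 1670 + 37202 = 38872

38872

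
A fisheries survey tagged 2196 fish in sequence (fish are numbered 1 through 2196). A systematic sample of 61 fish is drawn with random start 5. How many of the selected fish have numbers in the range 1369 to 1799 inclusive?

k = 2196/61 = 36
First selection ≥ 1369: 5 + ⌈(1369−5)/36⌉·36 = 5 + 38×36 = 1373
Last selection ≤ 1799: 5 + ⌊(1799−5)/36⌋·36 = 5 + 49×36 = 1769
Count = 49 − 38 + 1 = 12

12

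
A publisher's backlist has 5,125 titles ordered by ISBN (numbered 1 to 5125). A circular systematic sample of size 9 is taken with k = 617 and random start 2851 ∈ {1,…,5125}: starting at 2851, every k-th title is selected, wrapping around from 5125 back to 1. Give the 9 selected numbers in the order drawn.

Selection 1: 2851
Selection 2: 2851 + 617 = 3468
Selection 3: 3468 + 617 = 4085
Selection 4: 4085 + 617 = 4702
Selection 5: 4702 + 617 = 5319 → 5319 − 5125 = 194
Selection 6: 194 + 617 = 811
Selection 7: 811 + 617 = 1428
Selection 8: 1428 + 617 = 2045
Selection 9: 2045 + 617 = 2662

2851, 3468, 4085, 4702, 194, 811, 1428, 2045, 2662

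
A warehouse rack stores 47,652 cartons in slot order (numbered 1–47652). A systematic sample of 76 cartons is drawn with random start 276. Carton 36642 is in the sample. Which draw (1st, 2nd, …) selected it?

k = 47652/76 = 627
position = (36642 − 276)/627 + 1 = 36366/627 + 1 = 58 + 1 = 59

59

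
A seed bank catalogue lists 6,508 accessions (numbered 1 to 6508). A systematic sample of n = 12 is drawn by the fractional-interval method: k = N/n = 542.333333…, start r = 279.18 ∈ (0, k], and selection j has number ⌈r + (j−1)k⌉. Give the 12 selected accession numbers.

j=1: r + 0k = 279.18 → ⌈·⌉ = 280
j=2: r + 1k = 821.513333… → ⌈·⌉ = 822
j=3: r + 2k = 1363.846666… → ⌈·⌉ = 1364
j=4: r + 3k = 1906.18 → ⌈·⌉ = 1907
j=5: r + 4k = 2448.513333… → ⌈·⌉ = 2449
j=6: r + 5k = 2990.846666… → ⌈·⌉ = 2991
j=7: r + 6k = 3533.18 → ⌈·⌉ = 3534
j=8: r + 7k = 4075.513333… → ⌈·⌉ = 4076
j=9: r + 8k = 4617.846666… → ⌈·⌉ = 4618
j=10: r + 9k = 5160.18 → ⌈·⌉ = 5161
j=11: r + 10k = 5702.513333… → ⌈·⌉ = 5703
j=12: r + 11k = 6244.846666… → ⌈·⌉ = 6245

280, 822, 1364, 1907, 2449, 2991, 3534, 4076, 4618, 5161, 5703, 6245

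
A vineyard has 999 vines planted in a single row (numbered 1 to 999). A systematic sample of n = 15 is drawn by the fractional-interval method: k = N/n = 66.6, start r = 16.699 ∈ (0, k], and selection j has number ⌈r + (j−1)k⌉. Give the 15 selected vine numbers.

17, 84, 150, 217, 284, 350, 417, 483, 550, 617, 683, 750, 816, 883, 950

j=1: r + 0k = 16.699 → ⌈·⌉ = 17
j=2: r + 1k = 83.299 → ⌈·⌉ = 84
j=3: r + 2k = 149.899 → ⌈·⌉ = 150
j=4: r + 3k = 216.499 → ⌈·⌉ = 217
j=5: r + 4k = 283.099 → ⌈·⌉ = 284
j=6: r + 5k = 349.699 → ⌈·⌉ = 350
j=7: r + 6k = 416.299 → ⌈·⌉ = 417
j=8: r + 7k = 482.899 → ⌈·⌉ = 483
j=9: r + 8k = 549.499 → ⌈·⌉ = 550
j=10: r + 9k = 616.099 → ⌈·⌉ = 617
j=11: r + 10k = 682.699 → ⌈·⌉ = 683
j=12: r + 11k = 749.299 → ⌈·⌉ = 750
j=13: r + 12k = 815.899 → ⌈·⌉ = 816
j=14: r + 13k = 882.499 → ⌈·⌉ = 883
j=15: r + 14k = 949.099 → ⌈·⌉ = 950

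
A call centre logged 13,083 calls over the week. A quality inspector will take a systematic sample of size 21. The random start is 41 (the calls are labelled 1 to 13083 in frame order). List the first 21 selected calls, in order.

k = N/n = 13083/21 = 623
call 1: 41
call 2: 41 + 623 = 664
call 3: 664 + 623 = 1287
call 4: 1287 + 623 = 1910
call 5: 1910 + 623 = 2533
call 6: 2533 + 623 = 3156
call 7: 3156 + 623 = 3779
call 8: 3779 + 623 = 4402
call 9: 4402 + 623 = 5025
call 10: 5025 + 623 = 5648
call 11: 5648 + 623 = 6271
call 12: 6271 + 623 = 6894
call 13: 6894 + 623 = 7517
call 14: 7517 + 623 = 8140
call 15: 8140 + 623 = 8763
call 16: 8763 + 623 = 9386
call 17: 9386 + 623 = 10009
call 18: 10009 + 623 = 10632
call 19: 10632 + 623 = 11255
call 20: 11255 + 623 = 11878
call 21: 11878 + 623 = 12501

41, 664, 1287, 1910, 2533, 3156, 3779, 4402, 5025, 5648, 6271, 6894, 7517, 8140, 8763, 9386, 10009, 10632, 11255, 11878, 12501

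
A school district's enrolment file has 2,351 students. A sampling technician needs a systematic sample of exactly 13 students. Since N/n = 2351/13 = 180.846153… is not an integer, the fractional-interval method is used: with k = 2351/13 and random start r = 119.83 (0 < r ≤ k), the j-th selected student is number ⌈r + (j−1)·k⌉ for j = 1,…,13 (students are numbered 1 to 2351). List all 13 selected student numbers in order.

120, 301, 482, 663, 844, 1025, 1205, 1386, 1567, 1748, 1929, 2110, 2290

j=1: r + 0k = 119.83 → ⌈·⌉ = 120
j=2: r + 1k = 300.676153… → ⌈·⌉ = 301
j=3: r + 2k = 481.522307… → ⌈·⌉ = 482
j=4: r + 3k = 662.368461… → ⌈·⌉ = 663
j=5: r + 4k = 843.214615… → ⌈·⌉ = 844
j=6: r + 5k = 1024.060769… → ⌈·⌉ = 1025
j=7: r + 6k = 1204.906923… → ⌈·⌉ = 1205
j=8: r + 7k = 1385.753076… → ⌈·⌉ = 1386
j=9: r + 8k = 1566.599230… → ⌈·⌉ = 1567
j=10: r + 9k = 1747.445384… → ⌈·⌉ = 1748
j=11: r + 10k = 1928.291538… → ⌈·⌉ = 1929
j=12: r + 11k = 2109.137692… → ⌈·⌉ = 2110
j=13: r + 12k = 2289.983846… → ⌈·⌉ = 2290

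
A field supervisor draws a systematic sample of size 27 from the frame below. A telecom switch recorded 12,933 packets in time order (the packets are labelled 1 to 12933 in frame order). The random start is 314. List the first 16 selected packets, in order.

k = N/n = 12933/27 = 479
packet 1: 314
packet 2: 314 + 479 = 793
packet 3: 793 + 479 = 1272
packet 4: 1272 + 479 = 1751
packet 5: 1751 + 479 = 2230
packet 6: 2230 + 479 = 2709
packet 7: 2709 + 479 = 3188
packet 8: 3188 + 479 = 3667
packet 9: 3667 + 479 = 4146
packet 10: 4146 + 479 = 4625
packet 11: 4625 + 479 = 5104
packet 12: 5104 + 479 = 5583
packet 13: 5583 + 479 = 6062
packet 14: 6062 + 479 = 6541
packet 15: 6541 + 479 = 7020
packet 16: 7020 + 479 = 7499

314, 793, 1272, 1751, 2230, 2709, 3188, 3667, 4146, 4625, 5104, 5583, 6062, 6541, 7020, 7499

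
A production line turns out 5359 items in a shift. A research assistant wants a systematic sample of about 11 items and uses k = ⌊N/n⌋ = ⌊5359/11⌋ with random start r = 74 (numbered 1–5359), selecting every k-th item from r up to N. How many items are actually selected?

k = ⌊5359/11⌋ = 487
Achieved size = ⌊(5359 − 74)/487⌋ + 1 = ⌊5285/487⌋ + 1 = 10 + 1 = 11
(last selection: 74 + 10×487 = 4944 ≤ 5359; next would be 5431 > 5359)

11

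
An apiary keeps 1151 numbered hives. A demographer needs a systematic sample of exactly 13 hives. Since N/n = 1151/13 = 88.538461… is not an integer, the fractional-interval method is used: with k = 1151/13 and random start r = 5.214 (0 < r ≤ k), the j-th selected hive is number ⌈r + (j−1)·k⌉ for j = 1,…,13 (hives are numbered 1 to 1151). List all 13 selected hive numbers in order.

j=1: r + 0k = 5.214 → ⌈·⌉ = 6
j=2: r + 1k = 93.752461… → ⌈·⌉ = 94
j=3: r + 2k = 182.290923… → ⌈·⌉ = 183
j=4: r + 3k = 270.829384… → ⌈·⌉ = 271
j=5: r + 4k = 359.367846… → ⌈·⌉ = 360
j=6: r + 5k = 447.906307… → ⌈·⌉ = 448
j=7: r + 6k = 536.444769… → ⌈·⌉ = 537
j=8: r + 7k = 624.983230… → ⌈·⌉ = 625
j=9: r + 8k = 713.521692… → ⌈·⌉ = 714
j=10: r + 9k = 802.060153… → ⌈·⌉ = 803
j=11: r + 10k = 890.598615… → ⌈·⌉ = 891
j=12: r + 11k = 979.137076… → ⌈·⌉ = 980
j=13: r + 12k = 1067.675538… → ⌈·⌉ = 1068

6, 94, 183, 271, 360, 448, 537, 625, 714, 803, 891, 980, 1068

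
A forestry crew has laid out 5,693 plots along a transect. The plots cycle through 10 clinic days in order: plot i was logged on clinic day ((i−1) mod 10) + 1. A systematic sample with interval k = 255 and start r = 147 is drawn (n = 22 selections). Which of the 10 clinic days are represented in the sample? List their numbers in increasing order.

2, 7

Consecutive selections differ by k = 255, so their clinic day numbers differ by 255 mod 10 = 5.
gcd(255, 10) = 5, so the sample visits 10/5 = 2 distinct residues mod 10.
Start 147 is clinic day 7; the clinic days hit are 2, 7.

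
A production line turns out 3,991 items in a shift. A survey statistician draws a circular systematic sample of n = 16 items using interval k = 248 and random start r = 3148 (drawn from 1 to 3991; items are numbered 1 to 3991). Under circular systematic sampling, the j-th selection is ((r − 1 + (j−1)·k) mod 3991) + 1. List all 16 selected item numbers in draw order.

3148, 3396, 3644, 3892, 149, 397, 645, 893, 1141, 1389, 1637, 1885, 2133, 2381, 2629, 2877

Selection 1: 3148
Selection 2: 3148 + 248 = 3396
Selection 3: 3396 + 248 = 3644
Selection 4: 3644 + 248 = 3892
Selection 5: 3892 + 248 = 4140 → 4140 − 3991 = 149
Selection 6: 149 + 248 = 397
Selection 7: 397 + 248 = 645
Selection 8: 645 + 248 = 893
Selection 9: 893 + 248 = 1141
Selection 10: 1141 + 248 = 1389
Selection 11: 1389 + 248 = 1637
Selection 12: 1637 + 248 = 1885
Selection 13: 1885 + 248 = 2133
Selection 14: 2133 + 248 = 2381
Selection 15: 2381 + 248 = 2629
Selection 16: 2629 + 248 = 2877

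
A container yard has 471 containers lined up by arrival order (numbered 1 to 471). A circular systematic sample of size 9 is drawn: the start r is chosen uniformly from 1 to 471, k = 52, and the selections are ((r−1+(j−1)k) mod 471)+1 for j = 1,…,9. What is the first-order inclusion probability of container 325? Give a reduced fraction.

For each position j, as r ranges over 1…471 the j-th selection hits every container exactly once, so container 325 is selected for exactly 9 of the 471 starts.
Inclusion probability = 9/471 = 3/157.

3/157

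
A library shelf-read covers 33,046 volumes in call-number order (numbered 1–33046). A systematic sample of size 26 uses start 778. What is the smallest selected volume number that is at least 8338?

k = 33046/26 = 1271
Steps past start: ⌈(8338 − 778)/1271⌉ = ⌈7560/1271⌉ = 6
Selected volume: 778 + 6×1271 = 8404

8404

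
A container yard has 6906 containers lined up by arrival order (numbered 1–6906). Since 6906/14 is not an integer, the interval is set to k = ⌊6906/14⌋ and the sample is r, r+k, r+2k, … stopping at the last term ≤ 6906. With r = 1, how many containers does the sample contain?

15

k = ⌊6906/14⌋ = 493
Achieved size = ⌊(6906 − 1)/493⌋ + 1 = ⌊6905/493⌋ + 1 = 14 + 1 = 15
(last selection: 1 + 14×493 = 6903 ≤ 6906; next would be 7396 > 6906)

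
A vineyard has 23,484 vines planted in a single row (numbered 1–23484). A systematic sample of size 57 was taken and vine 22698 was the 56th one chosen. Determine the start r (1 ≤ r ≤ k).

38

k = 23484/57 = 412
r = 22698 − (56−1)×412 = 22698 − 22660 = 38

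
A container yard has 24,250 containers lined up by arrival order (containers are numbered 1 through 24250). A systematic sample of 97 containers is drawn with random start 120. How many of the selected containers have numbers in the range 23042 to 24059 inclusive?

k = 24250/97 = 250
First selection ≥ 23042: 120 + ⌈(23042−120)/250⌉·250 = 120 + 92×250 = 23120
Last selection ≤ 24059: 120 + ⌊(24059−120)/250⌋·250 = 120 + 95×250 = 23870
Count = 95 − 92 + 1 = 4

4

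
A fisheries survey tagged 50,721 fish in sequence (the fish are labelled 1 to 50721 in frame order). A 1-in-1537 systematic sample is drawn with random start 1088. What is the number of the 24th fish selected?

k = 1537
24th selection = r + (24−1)·k = 1088 + 23×1537 = 1088 + 35351 = 36439

36439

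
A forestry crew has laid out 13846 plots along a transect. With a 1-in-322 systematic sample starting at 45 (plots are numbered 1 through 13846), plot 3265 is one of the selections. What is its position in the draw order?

11

k = 322
position = (3265 − 45)/322 + 1 = 3220/322 + 1 = 10 + 1 = 11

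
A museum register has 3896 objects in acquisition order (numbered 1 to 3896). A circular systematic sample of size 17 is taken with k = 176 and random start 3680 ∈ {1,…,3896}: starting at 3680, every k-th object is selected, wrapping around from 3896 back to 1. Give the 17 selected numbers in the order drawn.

3680, 3856, 136, 312, 488, 664, 840, 1016, 1192, 1368, 1544, 1720, 1896, 2072, 2248, 2424, 2600

Selection 1: 3680
Selection 2: 3680 + 176 = 3856
Selection 3: 3856 + 176 = 4032 → 4032 − 3896 = 136
Selection 4: 136 + 176 = 312
Selection 5: 312 + 176 = 488
Selection 6: 488 + 176 = 664
Selection 7: 664 + 176 = 840
Selection 8: 840 + 176 = 1016
Selection 9: 1016 + 176 = 1192
Selection 10: 1192 + 176 = 1368
Selection 11: 1368 + 176 = 1544
Selection 12: 1544 + 176 = 1720
Selection 13: 1720 + 176 = 1896
Selection 14: 1896 + 176 = 2072
Selection 15: 2072 + 176 = 2248
Selection 16: 2248 + 176 = 2424
Selection 17: 2424 + 176 = 2600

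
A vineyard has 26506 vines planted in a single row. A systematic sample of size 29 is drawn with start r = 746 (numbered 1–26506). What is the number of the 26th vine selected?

k = 26506/29 = 914
26th selection = r + (26−1)·k = 746 + 25×914 = 746 + 22850 = 23596

23596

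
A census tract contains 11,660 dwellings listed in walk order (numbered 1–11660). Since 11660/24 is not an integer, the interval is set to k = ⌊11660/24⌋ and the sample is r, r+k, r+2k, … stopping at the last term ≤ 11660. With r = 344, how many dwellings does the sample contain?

k = ⌊11660/24⌋ = 485
Achieved size = ⌊(11660 − 344)/485⌋ + 1 = ⌊11316/485⌋ + 1 = 23 + 1 = 24
(last selection: 344 + 23×485 = 11499 ≤ 11660; next would be 11984 > 11660)

24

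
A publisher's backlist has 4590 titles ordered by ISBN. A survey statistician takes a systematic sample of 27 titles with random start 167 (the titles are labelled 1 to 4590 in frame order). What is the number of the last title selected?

4587

k = 4590/27 = 170
27th selection = r + (27−1)·k = 167 + 26×170 = 167 + 4420 = 4587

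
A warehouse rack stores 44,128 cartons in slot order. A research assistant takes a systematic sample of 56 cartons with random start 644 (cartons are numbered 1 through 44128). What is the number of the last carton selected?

k = 44128/56 = 788
56th selection = r + (56−1)·k = 644 + 55×788 = 644 + 43340 = 43984

43984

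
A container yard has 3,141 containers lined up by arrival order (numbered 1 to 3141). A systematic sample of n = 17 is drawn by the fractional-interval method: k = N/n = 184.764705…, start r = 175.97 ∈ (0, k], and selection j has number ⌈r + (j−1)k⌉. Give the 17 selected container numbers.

j=1: r + 0k = 175.97 → ⌈·⌉ = 176
j=2: r + 1k = 360.734705… → ⌈·⌉ = 361
j=3: r + 2k = 545.499411… → ⌈·⌉ = 546
j=4: r + 3k = 730.264117… → ⌈·⌉ = 731
j=5: r + 4k = 915.028823… → ⌈·⌉ = 916
j=6: r + 5k = 1099.793529… → ⌈·⌉ = 1100
j=7: r + 6k = 1284.558235… → ⌈·⌉ = 1285
j=8: r + 7k = 1469.322941… → ⌈·⌉ = 1470
j=9: r + 8k = 1654.087647… → ⌈·⌉ = 1655
j=10: r + 9k = 1838.852352… → ⌈·⌉ = 1839
j=11: r + 10k = 2023.617058… → ⌈·⌉ = 2024
j=12: r + 11k = 2208.381764… → ⌈·⌉ = 2209
j=13: r + 12k = 2393.146470… → ⌈·⌉ = 2394
j=14: r + 13k = 2577.911176… → ⌈·⌉ = 2578
j=15: r + 14k = 2762.675882… → ⌈·⌉ = 2763
j=16: r + 15k = 2947.440588… → ⌈·⌉ = 2948
j=17: r + 16k = 3132.205294… → ⌈·⌉ = 3133

176, 361, 546, 731, 916, 1100, 1285, 1470, 1655, 1839, 2024, 2209, 2394, 2578, 2763, 2948, 3133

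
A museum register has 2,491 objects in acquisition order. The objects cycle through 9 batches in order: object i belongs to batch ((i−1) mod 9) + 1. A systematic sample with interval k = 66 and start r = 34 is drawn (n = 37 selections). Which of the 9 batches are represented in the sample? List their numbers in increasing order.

Consecutive selections differ by k = 66, so their batch numbers differ by 66 mod 9 = 3.
gcd(66, 9) = 3, so the sample visits 9/3 = 3 distinct residues mod 9.
Start 34 is batch 7; the batches hit are 1, 4, 7.

1, 4, 7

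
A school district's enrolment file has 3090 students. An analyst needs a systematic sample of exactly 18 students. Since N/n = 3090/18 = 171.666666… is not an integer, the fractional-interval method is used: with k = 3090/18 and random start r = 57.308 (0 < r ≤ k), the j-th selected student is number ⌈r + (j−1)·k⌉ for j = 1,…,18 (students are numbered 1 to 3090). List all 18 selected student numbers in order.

j=1: r + 0k = 57.308 → ⌈·⌉ = 58
j=2: r + 1k = 228.974666… → ⌈·⌉ = 229
j=3: r + 2k = 400.641333… → ⌈·⌉ = 401
j=4: r + 3k = 572.308 → ⌈·⌉ = 573
j=5: r + 4k = 743.974666… → ⌈·⌉ = 744
j=6: r + 5k = 915.641333… → ⌈·⌉ = 916
j=7: r + 6k = 1087.308 → ⌈·⌉ = 1088
j=8: r + 7k = 1258.974666… → ⌈·⌉ = 1259
j=9: r + 8k = 1430.641333… → ⌈·⌉ = 1431
j=10: r + 9k = 1602.308 → ⌈·⌉ = 1603
j=11: r + 10k = 1773.974666… → ⌈·⌉ = 1774
j=12: r + 11k = 1945.641333… → ⌈·⌉ = 1946
j=13: r + 12k = 2117.308 → ⌈·⌉ = 2118
j=14: r + 13k = 2288.974666… → ⌈·⌉ = 2289
j=15: r + 14k = 2460.641333… → ⌈·⌉ = 2461
j=16: r + 15k = 2632.308 → ⌈·⌉ = 2633
j=17: r + 16k = 2803.974666… → ⌈·⌉ = 2804
j=18: r + 17k = 2975.641333… → ⌈·⌉ = 2976

58, 229, 401, 573, 744, 916, 1088, 1259, 1431, 1603, 1774, 1946, 2118, 2289, 2461, 2633, 2804, 2976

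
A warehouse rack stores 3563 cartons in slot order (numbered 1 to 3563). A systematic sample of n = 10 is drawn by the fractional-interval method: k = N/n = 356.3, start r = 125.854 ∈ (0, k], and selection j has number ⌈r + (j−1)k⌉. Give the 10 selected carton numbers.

126, 483, 839, 1195, 1552, 1908, 2264, 2620, 2977, 3333

j=1: r + 0k = 125.854 → ⌈·⌉ = 126
j=2: r + 1k = 482.154 → ⌈·⌉ = 483
j=3: r + 2k = 838.454 → ⌈·⌉ = 839
j=4: r + 3k = 1194.754 → ⌈·⌉ = 1195
j=5: r + 4k = 1551.054 → ⌈·⌉ = 1552
j=6: r + 5k = 1907.354 → ⌈·⌉ = 1908
j=7: r + 6k = 2263.654 → ⌈·⌉ = 2264
j=8: r + 7k = 2619.954 → ⌈·⌉ = 2620
j=9: r + 8k = 2976.254 → ⌈·⌉ = 2977
j=10: r + 9k = 3332.554 → ⌈·⌉ = 3333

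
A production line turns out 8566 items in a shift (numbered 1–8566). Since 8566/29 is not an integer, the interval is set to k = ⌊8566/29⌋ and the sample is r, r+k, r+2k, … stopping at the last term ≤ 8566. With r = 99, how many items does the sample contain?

29

k = ⌊8566/29⌋ = 295
Achieved size = ⌊(8566 − 99)/295⌋ + 1 = ⌊8467/295⌋ + 1 = 28 + 1 = 29
(last selection: 99 + 28×295 = 8359 ≤ 8566; next would be 8654 > 8566)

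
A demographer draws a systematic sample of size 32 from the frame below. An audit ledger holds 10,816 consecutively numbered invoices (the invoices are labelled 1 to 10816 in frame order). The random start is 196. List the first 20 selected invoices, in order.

196, 534, 872, 1210, 1548, 1886, 2224, 2562, 2900, 3238, 3576, 3914, 4252, 4590, 4928, 5266, 5604, 5942, 6280, 6618

k = N/n = 10816/32 = 338
invoice 1: 196
invoice 2: 196 + 338 = 534
invoice 3: 534 + 338 = 872
invoice 4: 872 + 338 = 1210
invoice 5: 1210 + 338 = 1548
invoice 6: 1548 + 338 = 1886
invoice 7: 1886 + 338 = 2224
invoice 8: 2224 + 338 = 2562
invoice 9: 2562 + 338 = 2900
invoice 10: 2900 + 338 = 3238
invoice 11: 3238 + 338 = 3576
invoice 12: 3576 + 338 = 3914
invoice 13: 3914 + 338 = 4252
invoice 14: 4252 + 338 = 4590
invoice 15: 4590 + 338 = 4928
invoice 16: 4928 + 338 = 5266
invoice 17: 5266 + 338 = 5604
invoice 18: 5604 + 338 = 5942
invoice 19: 5942 + 338 = 6280
invoice 20: 6280 + 338 = 6618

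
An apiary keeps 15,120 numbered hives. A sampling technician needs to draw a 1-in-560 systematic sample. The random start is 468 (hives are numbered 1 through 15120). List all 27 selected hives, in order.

hive 1: 468
hive 2: 468 + 560 = 1028
hive 3: 1028 + 560 = 1588
hive 4: 1588 + 560 = 2148
hive 5: 2148 + 560 = 2708
hive 6: 2708 + 560 = 3268
hive 7: 3268 + 560 = 3828
hive 8: 3828 + 560 = 4388
hive 9: 4388 + 560 = 4948
hive 10: 4948 + 560 = 5508
hive 11: 5508 + 560 = 6068
hive 12: 6068 + 560 = 6628
hive 13: 6628 + 560 = 7188
hive 14: 7188 + 560 = 7748
hive 15: 7748 + 560 = 8308
hive 16: 8308 + 560 = 8868
hive 17: 8868 + 560 = 9428
hive 18: 9428 + 560 = 9988
hive 19: 9988 + 560 = 10548
hive 20: 10548 + 560 = 11108
hive 21: 11108 + 560 = 11668
hive 22: 11668 + 560 = 12228
hive 23: 12228 + 560 = 12788
hive 24: 12788 + 560 = 13348
hive 25: 13348 + 560 = 13908
hive 26: 13908 + 560 = 14468
hive 27: 14468 + 560 = 15028

468, 1028, 1588, 2148, 2708, 3268, 3828, 4388, 4948, 5508, 6068, 6628, 7188, 7748, 8308, 8868, 9428, 9988, 10548, 11108, 11668, 12228, 12788, 13348, 13908, 14468, 15028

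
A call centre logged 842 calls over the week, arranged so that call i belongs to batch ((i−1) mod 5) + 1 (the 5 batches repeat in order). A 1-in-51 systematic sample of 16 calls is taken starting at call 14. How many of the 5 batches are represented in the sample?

5

Consecutive selections differ by k = 51, so their batch numbers differ by 51 mod 5 = 1.
gcd(51, 5) = 1, so the sample visits 5/1 = 5 distinct residues mod 5.
Start 14 is batch 4; the batches hit are 1, 2, 3, 4, 5.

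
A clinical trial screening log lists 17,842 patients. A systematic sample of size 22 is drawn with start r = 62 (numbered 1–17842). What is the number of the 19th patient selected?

14660

k = 17842/22 = 811
19th selection = r + (19−1)·k = 62 + 18×811 = 62 + 14598 = 14660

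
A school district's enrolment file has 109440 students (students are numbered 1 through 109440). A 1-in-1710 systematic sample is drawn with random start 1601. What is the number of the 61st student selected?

k = 1710
61st selection = r + (61−1)·k = 1601 + 60×1710 = 1601 + 102600 = 104201

104201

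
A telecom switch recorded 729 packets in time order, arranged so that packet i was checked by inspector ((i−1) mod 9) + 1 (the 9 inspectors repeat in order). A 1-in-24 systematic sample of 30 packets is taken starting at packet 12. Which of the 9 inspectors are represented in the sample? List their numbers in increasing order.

3, 6, 9

Consecutive selections differ by k = 24, so their inspector numbers differ by 24 mod 9 = 6.
gcd(24, 9) = 3, so the sample visits 9/3 = 3 distinct residues mod 9.
Start 12 is inspector 3; the inspectors hit are 3, 6, 9.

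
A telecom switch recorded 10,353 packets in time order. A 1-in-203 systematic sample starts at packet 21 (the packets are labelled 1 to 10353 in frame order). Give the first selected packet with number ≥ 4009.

k = 203
Steps past start: ⌈(4009 − 21)/203⌉ = ⌈3988/203⌉ = 20
Selected packet: 21 + 20×203 = 4081

4081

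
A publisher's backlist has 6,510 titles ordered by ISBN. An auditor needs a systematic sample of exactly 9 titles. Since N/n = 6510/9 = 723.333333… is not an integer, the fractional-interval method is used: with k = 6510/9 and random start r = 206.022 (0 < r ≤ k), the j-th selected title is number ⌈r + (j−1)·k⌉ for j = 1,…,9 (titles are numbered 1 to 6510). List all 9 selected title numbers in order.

j=1: r + 0k = 206.022 → ⌈·⌉ = 207
j=2: r + 1k = 929.355333… → ⌈·⌉ = 930
j=3: r + 2k = 1652.688666… → ⌈·⌉ = 1653
j=4: r + 3k = 2376.022 → ⌈·⌉ = 2377
j=5: r + 4k = 3099.355333… → ⌈·⌉ = 3100
j=6: r + 5k = 3822.688666… → ⌈·⌉ = 3823
j=7: r + 6k = 4546.022 → ⌈·⌉ = 4547
j=8: r + 7k = 5269.355333… → ⌈·⌉ = 5270
j=9: r + 8k = 5992.688666… → ⌈·⌉ = 5993

207, 930, 1653, 2377, 3100, 3823, 4547, 5270, 5993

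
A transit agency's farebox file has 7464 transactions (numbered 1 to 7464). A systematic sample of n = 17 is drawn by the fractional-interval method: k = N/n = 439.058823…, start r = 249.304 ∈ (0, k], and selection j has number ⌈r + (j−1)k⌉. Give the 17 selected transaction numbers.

250, 689, 1128, 1567, 2006, 2445, 2884, 3323, 3762, 4201, 4640, 5079, 5519, 5958, 6397, 6836, 7275

j=1: r + 0k = 249.304 → ⌈·⌉ = 250
j=2: r + 1k = 688.362823… → ⌈·⌉ = 689
j=3: r + 2k = 1127.421647… → ⌈·⌉ = 1128
j=4: r + 3k = 1566.480470… → ⌈·⌉ = 1567
j=5: r + 4k = 2005.539294… → ⌈·⌉ = 2006
j=6: r + 5k = 2444.598117… → ⌈·⌉ = 2445
j=7: r + 6k = 2883.656941… → ⌈·⌉ = 2884
j=8: r + 7k = 3322.715764… → ⌈·⌉ = 3323
j=9: r + 8k = 3761.774588… → ⌈·⌉ = 3762
j=10: r + 9k = 4200.833411… → ⌈·⌉ = 4201
j=11: r + 10k = 4639.892235… → ⌈·⌉ = 4640
j=12: r + 11k = 5078.951058… → ⌈·⌉ = 5079
j=13: r + 12k = 5518.009882… → ⌈·⌉ = 5519
j=14: r + 13k = 5957.068705… → ⌈·⌉ = 5958
j=15: r + 14k = 6396.127529… → ⌈·⌉ = 6397
j=16: r + 15k = 6835.186352… → ⌈·⌉ = 6836
j=17: r + 16k = 7274.245176… → ⌈·⌉ = 7275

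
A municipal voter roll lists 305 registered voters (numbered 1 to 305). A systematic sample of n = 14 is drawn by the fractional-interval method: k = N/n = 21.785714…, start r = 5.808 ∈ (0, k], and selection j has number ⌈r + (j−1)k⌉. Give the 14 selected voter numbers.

6, 28, 50, 72, 93, 115, 137, 159, 181, 202, 224, 246, 268, 290

j=1: r + 0k = 5.808 → ⌈·⌉ = 6
j=2: r + 1k = 27.593714… → ⌈·⌉ = 28
j=3: r + 2k = 49.379428… → ⌈·⌉ = 50
j=4: r + 3k = 71.165142… → ⌈·⌉ = 72
j=5: r + 4k = 92.950857… → ⌈·⌉ = 93
j=6: r + 5k = 114.736571… → ⌈·⌉ = 115
j=7: r + 6k = 136.522285… → ⌈·⌉ = 137
j=8: r + 7k = 158.308 → ⌈·⌉ = 159
j=9: r + 8k = 180.093714… → ⌈·⌉ = 181
j=10: r + 9k = 201.879428… → ⌈·⌉ = 202
j=11: r + 10k = 223.665142… → ⌈·⌉ = 224
j=12: r + 11k = 245.450857… → ⌈·⌉ = 246
j=13: r + 12k = 267.236571… → ⌈·⌉ = 268
j=14: r + 13k = 289.022285… → ⌈·⌉ = 290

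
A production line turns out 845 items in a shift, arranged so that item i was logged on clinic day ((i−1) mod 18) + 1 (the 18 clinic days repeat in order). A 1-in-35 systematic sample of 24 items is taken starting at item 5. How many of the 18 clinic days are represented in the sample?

18

Consecutive selections differ by k = 35, so their clinic day numbers differ by 35 mod 18 = 17.
gcd(35, 18) = 1, so the sample visits 18/1 = 18 distinct residues mod 18.
Start 5 is clinic day 5; the clinic days hit are 1, 2, 3, 4, 5, 6, 7, 8, 9, 10, 11, 12, 13, 14, 15, 16, 17, 18.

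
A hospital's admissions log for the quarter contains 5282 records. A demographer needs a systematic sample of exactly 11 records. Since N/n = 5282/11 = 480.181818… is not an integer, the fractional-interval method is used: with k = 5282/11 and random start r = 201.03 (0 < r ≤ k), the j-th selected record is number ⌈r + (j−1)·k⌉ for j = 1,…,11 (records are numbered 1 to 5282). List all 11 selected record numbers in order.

202, 682, 1162, 1642, 2122, 2602, 3083, 3563, 4043, 4523, 5003

j=1: r + 0k = 201.03 → ⌈·⌉ = 202
j=2: r + 1k = 681.211818… → ⌈·⌉ = 682
j=3: r + 2k = 1161.393636… → ⌈·⌉ = 1162
j=4: r + 3k = 1641.575454… → ⌈·⌉ = 1642
j=5: r + 4k = 2121.757272… → ⌈·⌉ = 2122
j=6: r + 5k = 2601.939090… → ⌈·⌉ = 2602
j=7: r + 6k = 3082.120909… → ⌈·⌉ = 3083
j=8: r + 7k = 3562.302727… → ⌈·⌉ = 3563
j=9: r + 8k = 4042.484545… → ⌈·⌉ = 4043
j=10: r + 9k = 4522.666363… → ⌈·⌉ = 4523
j=11: r + 10k = 5002.848181… → ⌈·⌉ = 5003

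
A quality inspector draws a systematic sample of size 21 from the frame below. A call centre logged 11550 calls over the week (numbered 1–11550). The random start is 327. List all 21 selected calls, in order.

327, 877, 1427, 1977, 2527, 3077, 3627, 4177, 4727, 5277, 5827, 6377, 6927, 7477, 8027, 8577, 9127, 9677, 10227, 10777, 11327

k = N/n = 11550/21 = 550
call 1: 327
call 2: 327 + 550 = 877
call 3: 877 + 550 = 1427
call 4: 1427 + 550 = 1977
call 5: 1977 + 550 = 2527
call 6: 2527 + 550 = 3077
call 7: 3077 + 550 = 3627
call 8: 3627 + 550 = 4177
call 9: 4177 + 550 = 4727
call 10: 4727 + 550 = 5277
call 11: 5277 + 550 = 5827
call 12: 5827 + 550 = 6377
call 13: 6377 + 550 = 6927
call 14: 6927 + 550 = 7477
call 15: 7477 + 550 = 8027
call 16: 8027 + 550 = 8577
call 17: 8577 + 550 = 9127
call 18: 9127 + 550 = 9677
call 19: 9677 + 550 = 10227
call 20: 10227 + 550 = 10777
call 21: 10777 + 550 = 11327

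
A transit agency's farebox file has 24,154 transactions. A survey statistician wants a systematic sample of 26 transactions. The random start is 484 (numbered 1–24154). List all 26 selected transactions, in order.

k = N/n = 24154/26 = 929
transaction 1: 484
transaction 2: 484 + 929 = 1413
transaction 3: 1413 + 929 = 2342
transaction 4: 2342 + 929 = 3271
transaction 5: 3271 + 929 = 4200
transaction 6: 4200 + 929 = 5129
transaction 7: 5129 + 929 = 6058
transaction 8: 6058 + 929 = 6987
transaction 9: 6987 + 929 = 7916
transaction 10: 7916 + 929 = 8845
transaction 11: 8845 + 929 = 9774
transaction 12: 9774 + 929 = 10703
transaction 13: 10703 + 929 = 11632
transaction 14: 11632 + 929 = 12561
transaction 15: 12561 + 929 = 13490
transaction 16: 13490 + 929 = 14419
transaction 17: 14419 + 929 = 15348
transaction 18: 15348 + 929 = 16277
transaction 19: 16277 + 929 = 17206
transaction 20: 17206 + 929 = 18135
transaction 21: 18135 + 929 = 19064
transaction 22: 19064 + 929 = 19993
transaction 23: 19993 + 929 = 20922
transaction 24: 20922 + 929 = 21851
transaction 25: 21851 + 929 = 22780
transaction 26: 22780 + 929 = 23709

484, 1413, 2342, 3271, 4200, 5129, 6058, 6987, 7916, 8845, 9774, 10703, 11632, 12561, 13490, 14419, 15348, 16277, 17206, 18135, 19064, 19993, 20922, 21851, 22780, 23709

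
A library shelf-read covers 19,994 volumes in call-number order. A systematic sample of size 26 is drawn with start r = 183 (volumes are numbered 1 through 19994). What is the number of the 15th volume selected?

k = 19994/26 = 769
15th selection = r + (15−1)·k = 183 + 14×769 = 183 + 10766 = 10949

10949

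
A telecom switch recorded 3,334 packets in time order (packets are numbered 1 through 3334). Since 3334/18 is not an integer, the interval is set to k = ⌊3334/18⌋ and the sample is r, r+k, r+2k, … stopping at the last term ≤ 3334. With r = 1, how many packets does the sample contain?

19

k = ⌊3334/18⌋ = 185
Achieved size = ⌊(3334 − 1)/185⌋ + 1 = ⌊3333/185⌋ + 1 = 18 + 1 = 19
(last selection: 1 + 18×185 = 3331 ≤ 3334; next would be 3516 > 3334)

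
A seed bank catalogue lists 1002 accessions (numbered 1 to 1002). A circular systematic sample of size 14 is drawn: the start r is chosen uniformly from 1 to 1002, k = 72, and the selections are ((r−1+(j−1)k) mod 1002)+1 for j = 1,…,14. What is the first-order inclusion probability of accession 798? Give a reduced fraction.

7/501

For each position j, as r ranges over 1…1002 the j-th selection hits every accession exactly once, so accession 798 is selected for exactly 14 of the 1002 starts.
Inclusion probability = 14/1002 = 7/501.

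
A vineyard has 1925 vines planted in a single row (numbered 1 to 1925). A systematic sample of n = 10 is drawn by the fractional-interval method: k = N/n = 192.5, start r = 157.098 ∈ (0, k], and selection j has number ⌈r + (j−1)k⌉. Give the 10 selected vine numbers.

j=1: r + 0k = 157.098 → ⌈·⌉ = 158
j=2: r + 1k = 349.598 → ⌈·⌉ = 350
j=3: r + 2k = 542.098 → ⌈·⌉ = 543
j=4: r + 3k = 734.598 → ⌈·⌉ = 735
j=5: r + 4k = 927.098 → ⌈·⌉ = 928
j=6: r + 5k = 1119.598 → ⌈·⌉ = 1120
j=7: r + 6k = 1312.098 → ⌈·⌉ = 1313
j=8: r + 7k = 1504.598 → ⌈·⌉ = 1505
j=9: r + 8k = 1697.098 → ⌈·⌉ = 1698
j=10: r + 9k = 1889.598 → ⌈·⌉ = 1890

158, 350, 543, 735, 928, 1120, 1313, 1505, 1698, 1890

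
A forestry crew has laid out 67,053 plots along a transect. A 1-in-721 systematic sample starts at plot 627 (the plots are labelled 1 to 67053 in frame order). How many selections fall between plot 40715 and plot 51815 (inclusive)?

k = 721
First selection ≥ 40715: 627 + ⌈(40715−627)/721⌉·721 = 627 + 56×721 = 41003
Last selection ≤ 51815: 627 + ⌊(51815−627)/721⌋·721 = 627 + 70×721 = 51097
Count = 70 − 56 + 1 = 15

15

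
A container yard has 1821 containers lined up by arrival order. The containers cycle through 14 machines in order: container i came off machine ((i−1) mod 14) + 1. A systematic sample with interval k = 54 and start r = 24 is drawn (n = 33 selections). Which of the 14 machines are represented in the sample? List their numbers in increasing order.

Consecutive selections differ by k = 54, so their machine numbers differ by 54 mod 14 = 12.
gcd(54, 14) = 2, so the sample visits 14/2 = 7 distinct residues mod 14.
Start 24 is machine 10; the machines hit are 2, 4, 6, 8, 10, 12, 14.

2, 4, 6, 8, 10, 12, 14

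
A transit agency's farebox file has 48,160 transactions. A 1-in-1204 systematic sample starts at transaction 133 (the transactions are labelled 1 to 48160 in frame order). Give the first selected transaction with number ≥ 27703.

27825

k = 1204
Steps past start: ⌈(27703 − 133)/1204⌉ = ⌈27570/1204⌉ = 23
Selected transaction: 133 + 23×1204 = 27825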